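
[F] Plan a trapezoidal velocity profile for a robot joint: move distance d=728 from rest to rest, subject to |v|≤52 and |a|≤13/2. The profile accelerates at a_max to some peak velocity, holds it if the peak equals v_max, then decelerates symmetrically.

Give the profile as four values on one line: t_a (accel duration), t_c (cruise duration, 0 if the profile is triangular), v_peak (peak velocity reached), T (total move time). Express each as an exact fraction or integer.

t_a=8 t_c=6 v_peak=52 T=22

vₘ²/aₘ = 52²/(13/2) = 416
728 ≥ 416 ⇒ cruise phase
t_a = 52/(13/2) = 8; v_peak = 52
d_cruise = 728 − 416 = 312; t_c = 312/52 = 6
T = 2·8 + 6 = 22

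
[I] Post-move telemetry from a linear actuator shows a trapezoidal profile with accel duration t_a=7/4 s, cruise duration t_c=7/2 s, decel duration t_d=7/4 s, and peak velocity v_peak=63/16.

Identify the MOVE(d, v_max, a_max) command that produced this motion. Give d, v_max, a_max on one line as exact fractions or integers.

a_max = (63/16)/(7/4) = 9/4
d_a = ½·63/16·7/4 = 441/128; d_c = 63/16·7/2 = 441/32
d = 2·441/128 + 441/32 = 1323/64
t_c = 7/2 > 0 → v_max = v_peak = 63/16

d=1323/64 v_max=63/16 a_max=9/4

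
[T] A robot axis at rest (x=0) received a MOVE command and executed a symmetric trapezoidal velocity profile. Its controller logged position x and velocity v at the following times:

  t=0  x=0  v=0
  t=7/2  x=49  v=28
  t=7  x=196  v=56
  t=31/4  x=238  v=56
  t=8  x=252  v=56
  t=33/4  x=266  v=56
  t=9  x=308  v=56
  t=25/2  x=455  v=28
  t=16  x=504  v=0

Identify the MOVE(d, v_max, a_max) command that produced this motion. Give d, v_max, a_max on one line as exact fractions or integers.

d=504 v_max=56 a_max=8

final state: t=16, x=504, v=0 → d = 504
a_max = (28−0)/(7/2−0) = 8
max v = 56 over t∈[7,9] → v_max = 56
check: 56·(7+2) = 504 ✓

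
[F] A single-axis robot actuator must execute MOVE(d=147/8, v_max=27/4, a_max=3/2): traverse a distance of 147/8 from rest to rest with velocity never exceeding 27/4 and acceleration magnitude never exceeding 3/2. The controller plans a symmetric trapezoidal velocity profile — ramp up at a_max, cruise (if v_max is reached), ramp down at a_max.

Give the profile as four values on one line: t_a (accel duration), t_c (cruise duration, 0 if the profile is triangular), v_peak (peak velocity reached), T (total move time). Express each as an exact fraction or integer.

t_a=7/2 t_c=0 v_peak=21/4 T=7

vₘ²/aₘ = (27/4)²/(3/2) = 243/8
147/8 < 243/8 ⇒ no cruise
v_peak = √(147/8·3/2) = √(441/16) = 21/4
t_a = (21/4)/(3/2) = 7/2; t_c = 0
T = 2·7/2 = 7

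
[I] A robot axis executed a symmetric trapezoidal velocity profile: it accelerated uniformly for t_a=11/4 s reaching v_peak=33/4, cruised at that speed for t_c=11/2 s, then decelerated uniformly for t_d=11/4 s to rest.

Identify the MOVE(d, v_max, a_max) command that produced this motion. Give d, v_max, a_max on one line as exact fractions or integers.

d=1089/16 v_max=33/4 a_max=3

a_max = (33/4)/(11/4) = 3
d_a = ½·33/4·11/4 = 363/32; d_c = 33/4·11/2 = 363/8
d = 2·363/32 + 363/8 = 1089/16
t_c = 11/2 > 0 so v_max = 33/4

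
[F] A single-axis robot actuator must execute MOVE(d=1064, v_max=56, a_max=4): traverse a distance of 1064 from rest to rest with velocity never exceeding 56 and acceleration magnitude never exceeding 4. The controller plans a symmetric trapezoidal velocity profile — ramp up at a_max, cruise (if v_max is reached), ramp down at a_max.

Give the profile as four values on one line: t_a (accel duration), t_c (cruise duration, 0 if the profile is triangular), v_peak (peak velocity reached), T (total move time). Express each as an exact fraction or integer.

t_a=14 t_c=5 v_peak=56 T=33

(v_max)²/a_max = 56²/4 = 784
1064 ≥ 784 ⇒ cruise phase
t_a = 56/4 = 14; v_peak = 56
d_cruise = 1064 − 784 = 280; t_c = 280/56 = 5
T = 2·14 + 5 = 33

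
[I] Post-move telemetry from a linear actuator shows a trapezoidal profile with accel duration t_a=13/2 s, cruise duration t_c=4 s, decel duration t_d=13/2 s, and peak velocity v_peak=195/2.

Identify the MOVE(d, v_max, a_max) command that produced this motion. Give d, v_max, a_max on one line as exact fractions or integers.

a_max = (195/2)/(13/2) = 15
d_a = ½·195/2·13/2 = 2535/8; d_c = 195/2·4 = 390
d = 2·2535/8 + 390 = 4095/4
t_c = 4 > 0 → v_max = v_peak = 195/2

d=4095/4 v_max=195/2 a_max=15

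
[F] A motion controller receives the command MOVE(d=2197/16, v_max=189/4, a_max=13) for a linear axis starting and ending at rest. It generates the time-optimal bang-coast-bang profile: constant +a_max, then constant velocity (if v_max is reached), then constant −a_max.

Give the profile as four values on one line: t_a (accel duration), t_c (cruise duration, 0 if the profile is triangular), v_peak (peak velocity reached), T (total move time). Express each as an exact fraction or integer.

vₘ²/aₘ = (189/4)²/13 = 35721/208
2197/16 < 35721/208 → triangular
v_peak = √(2197/16·13) = √(28561/16) = 169/4
t_a = (169/4)/13 = 13/4; t_c = 0
T = 2·13/4 = 13/2

t_a=13/4 t_c=0 v_peak=169/4 T=13/2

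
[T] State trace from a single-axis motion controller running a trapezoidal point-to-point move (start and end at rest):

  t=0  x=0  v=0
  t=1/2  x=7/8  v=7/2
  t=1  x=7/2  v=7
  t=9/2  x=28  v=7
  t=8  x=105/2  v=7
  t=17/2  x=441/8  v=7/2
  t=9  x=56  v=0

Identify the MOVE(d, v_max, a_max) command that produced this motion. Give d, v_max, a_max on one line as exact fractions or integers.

d=56 v_max=7 a_max=7

final state: t=9, x=56, v=0 → d = 56
a_max = (7/2−0)/(1/2−0) = 7
max v = 7 over t∈[1,8] → v_max = 7
check: 7·(1+7) = 56 ✓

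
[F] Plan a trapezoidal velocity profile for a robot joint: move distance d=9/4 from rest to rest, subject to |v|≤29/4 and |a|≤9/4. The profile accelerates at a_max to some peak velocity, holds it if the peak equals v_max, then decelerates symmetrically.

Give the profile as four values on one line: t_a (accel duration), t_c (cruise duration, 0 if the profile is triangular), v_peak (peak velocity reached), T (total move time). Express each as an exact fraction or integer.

v_max²/a_max = (29/4)²/(9/4) = 841/36
9/4 < 841/36 so t_c = 0
v_peak = √(9/4·9/4) = √(81/16) = 9/4
t_a = (9/4)/(9/4) = 1; t_c = 0
T = 2·1 = 2

t_a=1 t_c=0 v_peak=9/4 T=2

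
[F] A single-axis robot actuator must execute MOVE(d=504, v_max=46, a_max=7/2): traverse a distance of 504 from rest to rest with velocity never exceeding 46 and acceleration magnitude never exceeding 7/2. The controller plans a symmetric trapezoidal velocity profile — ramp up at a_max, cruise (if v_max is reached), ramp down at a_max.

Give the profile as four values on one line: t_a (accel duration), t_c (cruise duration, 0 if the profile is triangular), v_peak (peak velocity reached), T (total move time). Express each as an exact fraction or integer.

vₘ²/aₘ = 46²/(7/2) = 4232/7
504 < 4232/7 so t_c = 0
v_peak = √(504·7/2) = √1764 = 42
t_a = 42/(7/2) = 12; t_c = 0
T = 2·12 = 24

t_a=12 t_c=0 v_peak=42 T=24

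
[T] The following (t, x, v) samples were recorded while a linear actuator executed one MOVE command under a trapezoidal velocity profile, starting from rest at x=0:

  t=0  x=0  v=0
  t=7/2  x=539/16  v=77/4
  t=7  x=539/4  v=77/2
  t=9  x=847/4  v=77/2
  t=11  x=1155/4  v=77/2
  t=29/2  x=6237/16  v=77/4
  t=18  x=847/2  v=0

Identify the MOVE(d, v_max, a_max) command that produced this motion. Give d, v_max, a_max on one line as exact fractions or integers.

final state: t=18, x=847/2, v=0 → d = 847/2
a_max = (77/4−0)/(7/2−0) = 11/2
max v = 77/2 over t∈[7,11] → v_max = 77/2
check: 77/2·(7+4) = 847/2 ✓

d=847/2 v_max=77/2 a_max=11/2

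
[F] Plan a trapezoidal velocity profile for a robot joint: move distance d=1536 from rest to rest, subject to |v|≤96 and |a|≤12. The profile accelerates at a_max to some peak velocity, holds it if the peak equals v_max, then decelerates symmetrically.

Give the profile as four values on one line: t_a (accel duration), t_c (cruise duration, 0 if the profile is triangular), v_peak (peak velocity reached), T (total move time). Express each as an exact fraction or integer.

t_a=8 t_c=8 v_peak=96 T=24

v_max²/a_max = 96²/12 = 768
1536 ≥ 768 → trapezoidal
t_a = 96/12 = 8; v_peak = 96
d_cruise = 1536 − 768 = 768; t_c = 768/96 = 8
T = 2·8 + 8 = 24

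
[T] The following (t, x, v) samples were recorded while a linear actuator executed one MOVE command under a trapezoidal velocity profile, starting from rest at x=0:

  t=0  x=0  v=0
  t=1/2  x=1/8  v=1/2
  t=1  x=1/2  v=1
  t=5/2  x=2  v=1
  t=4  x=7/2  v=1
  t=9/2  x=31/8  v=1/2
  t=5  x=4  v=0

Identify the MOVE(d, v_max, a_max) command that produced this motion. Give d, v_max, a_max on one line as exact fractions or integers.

final state: t=5, x=4, v=0 → d = 4
a_max = (1/2−0)/(1/2−0) = 1
max v = 1 over t∈[1,4] → v_max = 1
check: 1·(1+3) = 4 ✓

d=4 v_max=1 a_max=1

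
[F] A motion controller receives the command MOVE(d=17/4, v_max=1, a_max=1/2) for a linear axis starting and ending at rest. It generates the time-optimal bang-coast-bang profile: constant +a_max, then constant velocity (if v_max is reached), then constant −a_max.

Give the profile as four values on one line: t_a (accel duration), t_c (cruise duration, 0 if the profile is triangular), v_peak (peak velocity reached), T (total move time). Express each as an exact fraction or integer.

t_a=2 t_c=9/4 v_peak=1 T=25/4

v_max²/a_max = 1²/(1/2) = 2
17/4 ≥ 2 → trapezoidal
t_a = 1/(1/2) = 2; v_peak = 1
d_cruise = 17/4 − 2 = 9/4; t_c = (9/4)/1 = 9/4
T = 2·2 + 9/4 = 25/4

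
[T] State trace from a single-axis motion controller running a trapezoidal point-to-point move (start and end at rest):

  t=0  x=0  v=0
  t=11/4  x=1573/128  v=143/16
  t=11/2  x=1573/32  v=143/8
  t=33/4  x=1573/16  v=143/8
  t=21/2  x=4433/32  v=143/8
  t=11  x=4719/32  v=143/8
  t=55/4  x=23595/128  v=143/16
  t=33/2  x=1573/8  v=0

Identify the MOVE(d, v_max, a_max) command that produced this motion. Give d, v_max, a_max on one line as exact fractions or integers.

d=1573/8 v_max=143/8 a_max=13/4

final state: t=33/2, x=1573/8, v=0 → d = 1573/8
a_max = (143/16−0)/(11/4−0) = 13/4
max v = 143/8 over t∈[11/2,11] → v_max = 143/8
check: 143/8·(11/2+11/2) = 1573/8 ✓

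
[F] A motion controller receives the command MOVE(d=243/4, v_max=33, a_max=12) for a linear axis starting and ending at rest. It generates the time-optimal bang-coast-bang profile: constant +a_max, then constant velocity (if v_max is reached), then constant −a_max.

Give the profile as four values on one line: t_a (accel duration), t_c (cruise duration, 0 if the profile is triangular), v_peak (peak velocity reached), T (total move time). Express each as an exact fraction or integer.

t_a=9/4 t_c=0 v_peak=27 T=9/2

(v_max)²/a_max = 33²/12 = 363/4
243/4 < 363/4 so t_c = 0
v_peak = √(243/4·12) = √729 = 27
t_a = 27/12 = 9/4; t_c = 0
T = 2·9/4 = 9/2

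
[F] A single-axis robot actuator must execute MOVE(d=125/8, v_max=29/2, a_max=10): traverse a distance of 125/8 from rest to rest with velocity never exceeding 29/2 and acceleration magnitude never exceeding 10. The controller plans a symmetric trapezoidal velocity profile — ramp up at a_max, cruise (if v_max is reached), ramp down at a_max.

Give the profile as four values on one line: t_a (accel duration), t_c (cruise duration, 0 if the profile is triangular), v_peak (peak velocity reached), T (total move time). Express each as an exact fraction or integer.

t_a=5/4 t_c=0 v_peak=25/2 T=5/2

v_max²/a_max = (29/2)²/10 = 841/40
125/8 < 841/40 ⇒ no cruise
v_peak = √(125/8·10) = √(625/4) = 25/2
t_a = (25/2)/10 = 5/4; t_c = 0
T = 2·5/4 = 5/2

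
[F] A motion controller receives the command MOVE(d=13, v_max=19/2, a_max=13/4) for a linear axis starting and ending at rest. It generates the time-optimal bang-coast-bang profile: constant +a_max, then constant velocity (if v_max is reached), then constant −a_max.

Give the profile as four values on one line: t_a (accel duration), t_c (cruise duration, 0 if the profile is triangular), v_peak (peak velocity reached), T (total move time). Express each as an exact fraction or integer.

t_a=2 t_c=0 v_peak=13/2 T=4

v_max²/a_max = (19/2)²/(13/4) = 361/13
13 < 361/13 → triangular
v_peak = √(13·13/4) = √(169/4) = 13/2
t_a = (13/2)/(13/4) = 2; t_c = 0
T = 2·2 = 4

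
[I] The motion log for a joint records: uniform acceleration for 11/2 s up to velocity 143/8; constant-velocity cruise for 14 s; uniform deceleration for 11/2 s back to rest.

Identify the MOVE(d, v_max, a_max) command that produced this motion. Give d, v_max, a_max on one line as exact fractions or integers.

a_max = (143/8)/(11/2) = 13/4
d_a = ½·143/8·11/2 = 1573/32; d_c = 143/8·14 = 1001/4
d = 2·1573/32 + 1001/4 = 5577/16
t_c = 14 > 0 → v_max = v_peak = 143/8

d=5577/16 v_max=143/8 a_max=13/4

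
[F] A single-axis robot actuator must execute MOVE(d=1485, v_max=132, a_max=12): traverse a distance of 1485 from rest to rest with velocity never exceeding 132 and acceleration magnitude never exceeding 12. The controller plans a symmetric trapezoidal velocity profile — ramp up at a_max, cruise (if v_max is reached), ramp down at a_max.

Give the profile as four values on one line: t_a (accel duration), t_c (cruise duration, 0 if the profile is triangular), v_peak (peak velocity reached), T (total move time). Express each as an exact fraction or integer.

v_max²/a_max = 132²/12 = 1452
1485 ≥ 1452 ⇒ cruise phase
t_a = 132/12 = 11; v_peak = 132
d_cruise = 1485 − 1452 = 33; t_c = 33/132 = 1/4
T = 2·11 + 1/4 = 89/4

t_a=11 t_c=1/4 v_peak=132 T=89/4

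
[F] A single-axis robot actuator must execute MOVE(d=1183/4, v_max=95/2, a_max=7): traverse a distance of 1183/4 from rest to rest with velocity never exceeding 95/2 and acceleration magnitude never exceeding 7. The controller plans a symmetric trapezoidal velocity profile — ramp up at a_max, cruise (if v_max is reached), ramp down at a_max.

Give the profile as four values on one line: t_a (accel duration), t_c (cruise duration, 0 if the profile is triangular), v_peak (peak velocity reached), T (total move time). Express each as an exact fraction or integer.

t_a=13/2 t_c=0 v_peak=91/2 T=13

v_max²/a_max = (95/2)²/7 = 9025/28
1183/4 < 9025/28 → triangular
v_peak = √(1183/4·7) = √(8281/4) = 91/2
t_a = (91/2)/7 = 13/2; t_c = 0
T = 2·13/2 = 13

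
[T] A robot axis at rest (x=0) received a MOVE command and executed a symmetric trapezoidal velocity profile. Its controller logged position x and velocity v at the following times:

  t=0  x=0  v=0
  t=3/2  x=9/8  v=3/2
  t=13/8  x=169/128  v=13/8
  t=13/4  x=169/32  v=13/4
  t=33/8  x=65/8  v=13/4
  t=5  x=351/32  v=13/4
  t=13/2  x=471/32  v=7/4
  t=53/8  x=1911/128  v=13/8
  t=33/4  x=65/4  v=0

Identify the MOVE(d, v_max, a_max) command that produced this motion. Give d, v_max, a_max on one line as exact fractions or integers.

final state: t=33/4, x=65/4, v=0 → d = 65/4
a_max = (3/2−0)/(3/2−0) = 1
max v = 13/4 over t∈[13/4,5] → v_max = 13/4
check: 13/4·(13/4+7/4) = 65/4 ✓

d=65/4 v_max=13/4 a_max=1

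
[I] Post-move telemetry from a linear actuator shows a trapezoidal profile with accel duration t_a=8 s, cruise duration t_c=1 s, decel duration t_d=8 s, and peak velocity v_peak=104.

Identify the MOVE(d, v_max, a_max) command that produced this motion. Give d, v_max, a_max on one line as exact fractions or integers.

d=936 v_max=104 a_max=13

a_max = 104/8 = 13
d_a = ½·104·8 = 416; d_c = 104·1 = 104
d = 2·416 + 104 = 936
t_c = 1 > 0 → v_max = v_peak = 104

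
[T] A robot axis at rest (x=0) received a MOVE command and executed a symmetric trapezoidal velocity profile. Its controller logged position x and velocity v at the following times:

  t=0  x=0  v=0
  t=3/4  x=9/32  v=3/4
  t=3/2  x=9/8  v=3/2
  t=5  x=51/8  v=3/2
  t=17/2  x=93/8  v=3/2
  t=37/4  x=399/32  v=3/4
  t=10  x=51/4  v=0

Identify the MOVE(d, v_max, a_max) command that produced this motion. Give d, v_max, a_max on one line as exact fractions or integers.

d=51/4 v_max=3/2 a_max=1

final state: t=10, x=51/4, v=0 → d = 51/4
a_max = (3/4−0)/(3/4−0) = 1
max v = 3/2 over t∈[3/2,17/2] → v_max = 3/2
check: 3/2·(3/2+7) = 51/4 ✓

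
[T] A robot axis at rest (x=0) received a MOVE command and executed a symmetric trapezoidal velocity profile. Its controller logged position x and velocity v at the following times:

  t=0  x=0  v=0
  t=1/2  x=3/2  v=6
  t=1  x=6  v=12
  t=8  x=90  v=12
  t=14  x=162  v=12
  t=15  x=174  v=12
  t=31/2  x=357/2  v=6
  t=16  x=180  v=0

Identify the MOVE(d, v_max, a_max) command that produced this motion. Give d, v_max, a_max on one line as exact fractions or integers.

d=180 v_max=12 a_max=12

final state: t=16, x=180, v=0 → d = 180
a_max = (6−0)/(1/2−0) = 12
max v = 12 over t∈[1,15] → v_max = 12
check: 12·(1+14) = 180 ✓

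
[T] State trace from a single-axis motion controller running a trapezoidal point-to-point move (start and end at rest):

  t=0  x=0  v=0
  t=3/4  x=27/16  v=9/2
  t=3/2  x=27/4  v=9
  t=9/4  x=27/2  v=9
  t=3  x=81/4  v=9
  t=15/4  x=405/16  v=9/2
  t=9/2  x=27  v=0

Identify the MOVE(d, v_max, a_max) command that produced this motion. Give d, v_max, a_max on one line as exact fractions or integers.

d=27 v_max=9 a_max=6

final state: t=9/2, x=27, v=0 → d = 27
a_max = (9/2−0)/(3/4−0) = 6
max v = 9 over t∈[3/2,3] → v_max = 9
check: 9·(3/2+3/2) = 27 ✓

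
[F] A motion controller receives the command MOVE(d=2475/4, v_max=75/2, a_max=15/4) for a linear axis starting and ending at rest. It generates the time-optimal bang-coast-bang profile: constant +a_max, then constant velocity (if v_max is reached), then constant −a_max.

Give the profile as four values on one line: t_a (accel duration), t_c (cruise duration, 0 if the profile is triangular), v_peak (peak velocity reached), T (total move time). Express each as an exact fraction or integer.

t_a=10 t_c=13/2 v_peak=75/2 T=53/2

v_max²/a_max = (75/2)²/(15/4) = 375
2475/4 ≥ 375 → trapezoidal
t_a = (75/2)/(15/4) = 10; v_peak = 75/2
d_cruise = 2475/4 − 375 = 975/4; t_c = (975/4)/(75/2) = 13/2
T = 2·10 + 13/2 = 53/2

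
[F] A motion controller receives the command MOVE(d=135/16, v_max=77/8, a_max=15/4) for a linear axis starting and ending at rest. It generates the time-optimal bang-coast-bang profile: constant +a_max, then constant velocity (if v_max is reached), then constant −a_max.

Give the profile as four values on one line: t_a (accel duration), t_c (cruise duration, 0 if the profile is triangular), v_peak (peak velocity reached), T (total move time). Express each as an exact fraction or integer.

v_max²/a_max = (77/8)²/(15/4) = 5929/240
135/16 < 5929/240 → triangular
v_peak = √(135/16·15/4) = √(2025/64) = 45/8
t_a = (45/8)/(15/4) = 3/2; t_c = 0
T = 2·3/2 = 3

t_a=3/2 t_c=0 v_peak=45/8 T=3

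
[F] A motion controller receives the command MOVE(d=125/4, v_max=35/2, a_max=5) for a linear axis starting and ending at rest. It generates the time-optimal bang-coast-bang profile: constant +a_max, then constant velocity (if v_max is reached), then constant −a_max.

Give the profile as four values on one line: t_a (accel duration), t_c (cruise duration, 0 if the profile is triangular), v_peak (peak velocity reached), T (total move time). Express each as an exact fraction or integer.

v_max²/a_max = (35/2)²/5 = 245/4
125/4 < 245/4 so t_c = 0
v_peak = √(125/4·5) = √(625/4) = 25/2
t_a = (25/2)/5 = 5/2; t_c = 0
T = 2·5/2 = 5

t_a=5/2 t_c=0 v_peak=25/2 T=5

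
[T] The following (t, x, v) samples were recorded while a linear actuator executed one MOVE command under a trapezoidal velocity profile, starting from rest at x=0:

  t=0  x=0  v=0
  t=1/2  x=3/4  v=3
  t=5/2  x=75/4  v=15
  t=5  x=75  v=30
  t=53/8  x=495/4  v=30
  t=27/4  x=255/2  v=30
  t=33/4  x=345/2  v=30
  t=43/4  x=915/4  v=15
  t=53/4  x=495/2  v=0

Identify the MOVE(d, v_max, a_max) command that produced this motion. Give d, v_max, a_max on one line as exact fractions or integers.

final state: t=53/4, x=495/2, v=0 → d = 495/2
a_max = (3−0)/(1/2−0) = 6
max v = 30 over t∈[5,33/4] → v_max = 30
check: 30·(5+13/4) = 495/2 ✓

d=495/2 v_max=30 a_max=6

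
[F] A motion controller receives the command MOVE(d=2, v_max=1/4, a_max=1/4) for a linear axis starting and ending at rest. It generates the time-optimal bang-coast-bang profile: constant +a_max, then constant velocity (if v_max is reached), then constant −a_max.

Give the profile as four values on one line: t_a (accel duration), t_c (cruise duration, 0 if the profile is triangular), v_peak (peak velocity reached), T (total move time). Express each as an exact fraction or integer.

(v_max)²/a_max = (1/4)²/(1/4) = 1/4
2 ≥ 1/4 ⇒ cruise phase
t_a = (1/4)/(1/4) = 1; v_peak = 1/4
d_cruise = 2 − 1/4 = 7/4; t_c = (7/4)/(1/4) = 7
T = 2·1 + 7 = 9

t_a=1 t_c=7 v_peak=1/4 T=9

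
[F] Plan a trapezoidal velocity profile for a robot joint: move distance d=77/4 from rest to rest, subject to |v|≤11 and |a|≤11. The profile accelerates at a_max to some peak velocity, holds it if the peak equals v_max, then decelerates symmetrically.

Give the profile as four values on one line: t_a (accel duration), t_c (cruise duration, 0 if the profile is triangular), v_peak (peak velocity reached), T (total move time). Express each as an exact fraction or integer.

t_a=1 t_c=3/4 v_peak=11 T=11/4

vₘ²/aₘ = 11²/11 = 11
77/4 ≥ 11 ⇒ cruise phase
t_a = 11/11 = 1; v_peak = 11
d_cruise = 77/4 − 11 = 33/4; t_c = (33/4)/11 = 3/4
T = 2·1 + 3/4 = 11/4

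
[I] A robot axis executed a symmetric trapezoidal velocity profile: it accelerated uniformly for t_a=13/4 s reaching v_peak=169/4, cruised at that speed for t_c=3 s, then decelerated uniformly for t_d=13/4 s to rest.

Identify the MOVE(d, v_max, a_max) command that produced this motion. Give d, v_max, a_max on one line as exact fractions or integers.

d=4225/16 v_max=169/4 a_max=13

a_max = (169/4)/(13/4) = 13
d_a = ½·169/4·13/4 = 2197/32; d_c = 169/4·3 = 507/4
d = 2·2197/32 + 507/4 = 4225/16
t_c = 3 > 0 so v_max = 169/4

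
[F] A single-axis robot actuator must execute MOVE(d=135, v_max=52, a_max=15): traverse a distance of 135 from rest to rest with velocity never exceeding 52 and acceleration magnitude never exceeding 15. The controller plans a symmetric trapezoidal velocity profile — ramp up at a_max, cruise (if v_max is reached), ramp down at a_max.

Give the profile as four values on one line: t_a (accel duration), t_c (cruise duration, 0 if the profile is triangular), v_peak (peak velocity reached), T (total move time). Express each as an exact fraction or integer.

vₘ²/aₘ = 52²/15 = 2704/15
135 < 2704/15 → triangular
v_peak = √(135·15) = √2025 = 45
t_a = 45/15 = 3; t_c = 0
T = 2·3 = 6

t_a=3 t_c=0 v_peak=45 T=6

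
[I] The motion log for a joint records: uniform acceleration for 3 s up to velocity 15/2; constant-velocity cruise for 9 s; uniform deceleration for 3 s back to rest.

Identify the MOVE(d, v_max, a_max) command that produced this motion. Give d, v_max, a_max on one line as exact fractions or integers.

a_max = (15/2)/3 = 5/2
d_a = ½·15/2·3 = 45/4; d_c = 15/2·9 = 135/2
d = 2·45/4 + 135/2 = 90
t_c = 9 > 0 so v_max = 15/2

d=90 v_max=15/2 a_max=5/2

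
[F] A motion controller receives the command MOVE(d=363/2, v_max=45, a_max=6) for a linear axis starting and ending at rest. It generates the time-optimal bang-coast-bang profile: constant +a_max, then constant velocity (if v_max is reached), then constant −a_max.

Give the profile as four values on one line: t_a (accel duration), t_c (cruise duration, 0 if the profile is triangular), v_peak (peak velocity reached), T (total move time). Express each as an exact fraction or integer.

t_a=11/2 t_c=0 v_peak=33 T=11

vₘ²/aₘ = 45²/6 = 675/2
363/2 < 675/2 ⇒ no cruise
v_peak = √(363/2·6) = √1089 = 33
t_a = 33/6 = 11/2; t_c = 0
T = 2·11/2 = 11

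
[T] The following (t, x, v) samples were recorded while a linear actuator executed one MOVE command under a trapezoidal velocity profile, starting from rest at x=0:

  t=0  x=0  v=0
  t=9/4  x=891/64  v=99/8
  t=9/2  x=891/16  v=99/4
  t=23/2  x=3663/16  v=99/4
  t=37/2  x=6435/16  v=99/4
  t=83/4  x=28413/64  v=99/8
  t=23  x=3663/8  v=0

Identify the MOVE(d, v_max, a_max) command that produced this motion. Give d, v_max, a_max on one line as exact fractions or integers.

d=3663/8 v_max=99/4 a_max=11/2

final state: t=23, x=3663/8, v=0 → d = 3663/8
a_max = (99/8−0)/(9/4−0) = 11/2
max v = 99/4 over t∈[9/2,37/2] → v_max = 99/4
check: 99/4·(9/2+14) = 3663/8 ✓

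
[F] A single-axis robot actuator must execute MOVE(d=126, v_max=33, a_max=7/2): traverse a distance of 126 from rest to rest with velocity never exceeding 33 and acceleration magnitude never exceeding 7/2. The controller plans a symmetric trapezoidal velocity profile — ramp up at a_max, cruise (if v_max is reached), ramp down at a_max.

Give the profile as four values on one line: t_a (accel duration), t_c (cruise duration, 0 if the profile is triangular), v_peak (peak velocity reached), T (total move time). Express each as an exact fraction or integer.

vₘ²/aₘ = 33²/(7/2) = 2178/7
126 < 2178/7 so t_c = 0
v_peak = √(126·7/2) = √441 = 21
t_a = 21/(7/2) = 6; t_c = 0
T = 2·6 = 12

t_a=6 t_c=0 v_peak=21 T=12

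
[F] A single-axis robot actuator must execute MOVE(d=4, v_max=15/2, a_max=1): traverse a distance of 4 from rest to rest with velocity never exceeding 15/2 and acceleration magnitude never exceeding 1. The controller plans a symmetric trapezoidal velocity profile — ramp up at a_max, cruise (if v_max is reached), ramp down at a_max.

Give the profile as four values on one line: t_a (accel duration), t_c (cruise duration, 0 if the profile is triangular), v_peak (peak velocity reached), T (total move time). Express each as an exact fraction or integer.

t_a=2 t_c=0 v_peak=2 T=4

v_max²/a_max = (15/2)²/1 = 225/4
4 < 225/4 → triangular
v_peak = √(4·1) = √4 = 2
t_a = 2/1 = 2; t_c = 0
T = 2·2 = 4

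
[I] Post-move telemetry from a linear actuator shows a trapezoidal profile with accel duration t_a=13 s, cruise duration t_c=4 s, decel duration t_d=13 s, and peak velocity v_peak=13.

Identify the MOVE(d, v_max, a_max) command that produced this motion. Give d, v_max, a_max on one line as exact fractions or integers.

a_max = 13/13 = 1
d_a = ½·13·13 = 169/2; d_c = 13·4 = 52
d = 2·169/2 + 52 = 221
t_c = 4 > 0 so v_max = 13

d=221 v_max=13 a_max=1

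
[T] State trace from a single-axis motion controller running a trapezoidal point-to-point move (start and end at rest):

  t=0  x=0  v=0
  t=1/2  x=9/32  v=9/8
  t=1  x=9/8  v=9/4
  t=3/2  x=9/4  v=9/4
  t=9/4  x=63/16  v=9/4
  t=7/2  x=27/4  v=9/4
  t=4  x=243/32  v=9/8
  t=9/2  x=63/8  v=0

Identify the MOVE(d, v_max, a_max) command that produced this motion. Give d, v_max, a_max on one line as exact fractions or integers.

d=63/8 v_max=9/4 a_max=9/4

final state: t=9/2, x=63/8, v=0 → d = 63/8
a_max = (9/8−0)/(1/2−0) = 9/4
max v = 9/4 over t∈[1,7/2] → v_max = 9/4
check: 9/4·(1+5/2) = 63/8 ✓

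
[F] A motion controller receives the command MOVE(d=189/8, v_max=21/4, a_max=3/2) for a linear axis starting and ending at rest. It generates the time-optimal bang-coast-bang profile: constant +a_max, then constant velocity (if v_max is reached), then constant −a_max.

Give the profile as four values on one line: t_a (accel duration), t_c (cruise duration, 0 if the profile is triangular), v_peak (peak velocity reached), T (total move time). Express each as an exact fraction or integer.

t_a=7/2 t_c=1 v_peak=21/4 T=8

v_max²/a_max = (21/4)²/(3/2) = 147/8
189/8 ≥ 147/8 → trapezoidal
t_a = (21/4)/(3/2) = 7/2; v_peak = 21/4
d_cruise = 189/8 − 147/8 = 21/4; t_c = (21/4)/(21/4) = 1
T = 2·7/2 + 1 = 8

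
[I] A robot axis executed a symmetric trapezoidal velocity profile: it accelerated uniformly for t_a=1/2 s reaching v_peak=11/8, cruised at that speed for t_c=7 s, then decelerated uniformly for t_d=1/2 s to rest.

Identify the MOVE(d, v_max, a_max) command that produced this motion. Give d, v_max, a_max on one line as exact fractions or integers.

a_max = (11/8)/(1/2) = 11/4
d_a = ½·11/8·1/2 = 11/32; d_c = 11/8·7 = 77/8
d = 2·11/32 + 77/8 = 165/16
t_c = 7 > 0 ⇒ limit active, v_max = 11/8

d=165/16 v_max=11/8 a_max=11/4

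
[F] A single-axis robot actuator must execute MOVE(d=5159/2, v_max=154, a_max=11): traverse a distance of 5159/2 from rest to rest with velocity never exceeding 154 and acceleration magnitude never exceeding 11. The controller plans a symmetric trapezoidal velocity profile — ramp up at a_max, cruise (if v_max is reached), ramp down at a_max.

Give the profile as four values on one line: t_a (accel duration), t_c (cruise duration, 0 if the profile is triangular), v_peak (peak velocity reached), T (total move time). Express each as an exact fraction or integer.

vₘ²/aₘ = 154²/11 = 2156
5159/2 ≥ 2156 → trapezoidal
t_a = 154/11 = 14; v_peak = 154
d_cruise = 5159/2 − 2156 = 847/2; t_c = (847/2)/154 = 11/4
T = 2·14 + 11/4 = 123/4

t_a=14 t_c=11/4 v_peak=154 T=123/4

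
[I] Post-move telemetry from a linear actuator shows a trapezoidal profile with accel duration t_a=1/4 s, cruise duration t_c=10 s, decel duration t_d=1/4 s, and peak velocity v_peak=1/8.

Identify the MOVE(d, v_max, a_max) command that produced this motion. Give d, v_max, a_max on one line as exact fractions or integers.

d=41/32 v_max=1/8 a_max=1/2

a_max = (1/8)/(1/4) = 1/2
d_a = ½·1/8·1/4 = 1/64; d_c = 1/8·10 = 5/4
d = 2·1/64 + 5/4 = 41/32
t_c = 10 > 0 so v_max = 1/8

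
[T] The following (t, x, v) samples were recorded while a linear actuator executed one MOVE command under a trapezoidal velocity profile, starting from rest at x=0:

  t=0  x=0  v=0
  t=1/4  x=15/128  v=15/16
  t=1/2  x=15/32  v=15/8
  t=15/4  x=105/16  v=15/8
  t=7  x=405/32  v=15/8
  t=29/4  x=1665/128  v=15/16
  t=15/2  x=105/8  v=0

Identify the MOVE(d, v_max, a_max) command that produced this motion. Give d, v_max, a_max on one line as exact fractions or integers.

final state: t=15/2, x=105/8, v=0 → d = 105/8
a_max = (15/16−0)/(1/4−0) = 15/4
max v = 15/8 over t∈[1/2,7] → v_max = 15/8
check: 15/8·(1/2+13/2) = 105/8 ✓

d=105/8 v_max=15/8 a_max=15/4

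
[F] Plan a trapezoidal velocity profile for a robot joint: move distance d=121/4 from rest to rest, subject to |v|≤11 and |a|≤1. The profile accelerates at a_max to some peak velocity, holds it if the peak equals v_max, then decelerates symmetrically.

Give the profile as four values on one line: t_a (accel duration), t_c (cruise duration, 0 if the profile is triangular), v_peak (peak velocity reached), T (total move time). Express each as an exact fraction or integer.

t_a=11/2 t_c=0 v_peak=11/2 T=11

vₘ²/aₘ = 11²/1 = 121
121/4 < 121 ⇒ no cruise
v_peak = √(121/4·1) = √(121/4) = 11/2
t_a = (11/2)/1 = 11/2; t_c = 0
T = 2·11/2 = 11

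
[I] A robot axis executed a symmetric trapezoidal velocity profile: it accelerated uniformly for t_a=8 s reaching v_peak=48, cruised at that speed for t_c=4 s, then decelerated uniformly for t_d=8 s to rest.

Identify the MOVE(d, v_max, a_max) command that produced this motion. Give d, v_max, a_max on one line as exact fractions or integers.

a_max = 48/8 = 6
d_a = ½·48·8 = 192; d_c = 48·4 = 192
d = 2·192 + 192 = 576
t_c = 4 > 0 ⇒ limit active, v_max = 48

d=576 v_max=48 a_max=6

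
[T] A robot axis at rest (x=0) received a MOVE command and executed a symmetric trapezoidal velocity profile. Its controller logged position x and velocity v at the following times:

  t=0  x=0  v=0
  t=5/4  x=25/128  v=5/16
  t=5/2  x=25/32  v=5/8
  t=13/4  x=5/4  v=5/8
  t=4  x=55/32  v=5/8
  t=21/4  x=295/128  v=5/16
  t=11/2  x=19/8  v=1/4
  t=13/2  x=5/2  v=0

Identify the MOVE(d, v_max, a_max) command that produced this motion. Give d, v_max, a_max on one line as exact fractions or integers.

d=5/2 v_max=5/8 a_max=1/4

final state: t=13/2, x=5/2, v=0 → d = 5/2
a_max = (5/16−0)/(5/4−0) = 1/4
max v = 5/8 over t∈[5/2,4] → v_max = 5/8
check: 5/8·(5/2+3/2) = 5/2 ✓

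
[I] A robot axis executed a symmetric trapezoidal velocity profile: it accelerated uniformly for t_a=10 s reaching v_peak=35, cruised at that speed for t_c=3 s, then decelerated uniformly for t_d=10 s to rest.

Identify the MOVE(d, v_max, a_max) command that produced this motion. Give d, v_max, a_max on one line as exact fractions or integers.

d=455 v_max=35 a_max=7/2

a_max = 35/10 = 7/2
d_a = ½·35·10 = 175; d_c = 35·3 = 105
d = 2·175 + 105 = 455
t_c = 3 > 0 so v_max = 35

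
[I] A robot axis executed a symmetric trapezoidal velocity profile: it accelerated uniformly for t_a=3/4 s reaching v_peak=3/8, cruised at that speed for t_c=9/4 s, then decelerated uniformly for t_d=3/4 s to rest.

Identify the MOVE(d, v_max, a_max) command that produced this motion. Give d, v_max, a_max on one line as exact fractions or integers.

d=9/8 v_max=3/8 a_max=1/2

a_max = (3/8)/(3/4) = 1/2
d_a = ½·3/8·3/4 = 9/64; d_c = 3/8·9/4 = 27/32
d = 2·9/64 + 27/32 = 9/8
t_c = 9/4 > 0 ⇒ limit active, v_max = 3/8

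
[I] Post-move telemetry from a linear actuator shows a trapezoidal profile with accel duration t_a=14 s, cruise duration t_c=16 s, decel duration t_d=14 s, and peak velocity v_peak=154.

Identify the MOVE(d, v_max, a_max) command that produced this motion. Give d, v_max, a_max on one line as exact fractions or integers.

a_max = 154/14 = 11
d_a = ½·154·14 = 1078; d_c = 154·16 = 2464
d = 2·1078 + 2464 = 4620
t_c = 16 > 0 ⇒ limit active, v_max = 154

d=4620 v_max=154 a_max=11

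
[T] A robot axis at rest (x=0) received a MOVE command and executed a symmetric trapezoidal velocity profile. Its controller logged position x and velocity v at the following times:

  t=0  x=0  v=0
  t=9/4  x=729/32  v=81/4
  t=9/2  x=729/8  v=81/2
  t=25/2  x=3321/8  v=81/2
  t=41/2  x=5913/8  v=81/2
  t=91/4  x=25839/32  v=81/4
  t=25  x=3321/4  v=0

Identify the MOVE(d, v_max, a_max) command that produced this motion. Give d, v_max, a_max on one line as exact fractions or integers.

d=3321/4 v_max=81/2 a_max=9

final state: t=25, x=3321/4, v=0 → d = 3321/4
a_max = (81/4−0)/(9/4−0) = 9
max v = 81/2 over t∈[9/2,41/2] → v_max = 81/2
check: 81/2·(9/2+16) = 3321/4 ✓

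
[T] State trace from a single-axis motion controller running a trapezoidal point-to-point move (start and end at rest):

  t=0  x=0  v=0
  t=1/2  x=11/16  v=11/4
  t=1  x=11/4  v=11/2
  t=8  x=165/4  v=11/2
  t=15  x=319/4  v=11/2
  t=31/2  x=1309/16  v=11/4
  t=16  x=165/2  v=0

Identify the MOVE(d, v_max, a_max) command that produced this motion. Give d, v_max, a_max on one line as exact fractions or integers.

d=165/2 v_max=11/2 a_max=11/2

final state: t=16, x=165/2, v=0 → d = 165/2
a_max = (11/4−0)/(1/2−0) = 11/2
max v = 11/2 over t∈[1,15] → v_max = 11/2
check: 11/2·(1+14) = 165/2 ✓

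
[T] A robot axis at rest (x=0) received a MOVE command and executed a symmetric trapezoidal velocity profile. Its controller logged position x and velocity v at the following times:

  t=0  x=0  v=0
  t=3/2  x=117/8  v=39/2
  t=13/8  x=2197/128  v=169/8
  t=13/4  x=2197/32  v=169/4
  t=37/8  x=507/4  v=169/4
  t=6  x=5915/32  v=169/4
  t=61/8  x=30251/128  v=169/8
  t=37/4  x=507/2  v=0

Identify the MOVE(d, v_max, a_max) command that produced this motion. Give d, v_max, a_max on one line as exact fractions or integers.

d=507/2 v_max=169/4 a_max=13

final state: t=37/4, x=507/2, v=0 → d = 507/2
a_max = (39/2−0)/(3/2−0) = 13
max v = 169/4 over t∈[13/4,6] → v_max = 169/4
check: 169/4·(13/4+11/4) = 507/2 ✓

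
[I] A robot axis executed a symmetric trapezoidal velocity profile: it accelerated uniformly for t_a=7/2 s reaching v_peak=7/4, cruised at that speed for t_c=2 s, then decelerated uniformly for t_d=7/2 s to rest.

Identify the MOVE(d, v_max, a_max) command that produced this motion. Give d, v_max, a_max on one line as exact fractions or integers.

a_max = (7/4)/(7/2) = 1/2
d_a = ½·7/4·7/2 = 49/16; d_c = 7/4·2 = 7/2
d = 2·49/16 + 7/2 = 77/8
t_c = 2 > 0 so v_max = 7/4

d=77/8 v_max=7/4 a_max=1/2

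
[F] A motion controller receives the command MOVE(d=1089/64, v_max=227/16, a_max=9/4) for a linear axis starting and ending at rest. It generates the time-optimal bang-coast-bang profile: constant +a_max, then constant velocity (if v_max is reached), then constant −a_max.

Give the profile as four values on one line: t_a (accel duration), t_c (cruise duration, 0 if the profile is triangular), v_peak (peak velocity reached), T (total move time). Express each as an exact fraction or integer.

t_a=11/4 t_c=0 v_peak=99/16 T=11/2

v_max²/a_max = (227/16)²/(9/4) = 51529/576
1089/64 < 51529/576 so t_c = 0
v_peak = √(1089/64·9/4) = √(9801/256) = 99/16
t_a = (99/16)/(9/4) = 11/4; t_c = 0
T = 2·11/4 = 11/2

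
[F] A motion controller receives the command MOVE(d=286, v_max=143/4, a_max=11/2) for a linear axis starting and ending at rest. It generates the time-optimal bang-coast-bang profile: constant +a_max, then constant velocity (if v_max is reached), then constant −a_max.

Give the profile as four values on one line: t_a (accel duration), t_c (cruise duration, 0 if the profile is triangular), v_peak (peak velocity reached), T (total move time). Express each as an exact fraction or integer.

vₘ²/aₘ = (143/4)²/(11/2) = 1859/8
286 ≥ 1859/8 → trapezoidal
t_a = (143/4)/(11/2) = 13/2; v_peak = 143/4
d_cruise = 286 − 1859/8 = 429/8; t_c = (429/8)/(143/4) = 3/2
T = 2·13/2 + 3/2 = 29/2

t_a=13/2 t_c=3/2 v_peak=143/4 T=29/2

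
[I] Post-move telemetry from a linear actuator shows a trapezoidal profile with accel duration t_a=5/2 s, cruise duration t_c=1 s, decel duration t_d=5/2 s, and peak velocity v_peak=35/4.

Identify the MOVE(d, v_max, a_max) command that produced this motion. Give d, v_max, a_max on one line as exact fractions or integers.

d=245/8 v_max=35/4 a_max=7/2

a_max = (35/4)/(5/2) = 7/2
d_a = ½·35/4·5/2 = 175/16; d_c = 35/4·1 = 35/4
d = 2·175/16 + 35/4 = 245/8
t_c = 1 > 0 → v_max = v_peak = 35/4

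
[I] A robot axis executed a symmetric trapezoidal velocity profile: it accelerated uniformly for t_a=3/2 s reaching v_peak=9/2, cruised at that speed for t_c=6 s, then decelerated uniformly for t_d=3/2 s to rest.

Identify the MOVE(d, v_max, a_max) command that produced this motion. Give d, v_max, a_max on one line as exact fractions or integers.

a_max = (9/2)/(3/2) = 3
d_a = ½·9/2·3/2 = 27/8; d_c = 9/2·6 = 27
d = 2·27/8 + 27 = 135/4
t_c = 6 > 0 ⇒ limit active, v_max = 9/2

d=135/4 v_max=9/2 a_max=3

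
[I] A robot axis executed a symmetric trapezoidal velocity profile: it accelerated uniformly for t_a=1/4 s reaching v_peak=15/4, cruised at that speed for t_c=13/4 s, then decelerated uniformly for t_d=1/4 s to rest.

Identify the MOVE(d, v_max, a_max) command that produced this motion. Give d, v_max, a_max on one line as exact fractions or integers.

a_max = (15/4)/(1/4) = 15
d_a = ½·15/4·1/4 = 15/32; d_c = 15/4·13/4 = 195/16
d = 2·15/32 + 195/16 = 105/8
t_c = 13/4 > 0 so v_max = 15/4

d=105/8 v_max=15/4 a_max=15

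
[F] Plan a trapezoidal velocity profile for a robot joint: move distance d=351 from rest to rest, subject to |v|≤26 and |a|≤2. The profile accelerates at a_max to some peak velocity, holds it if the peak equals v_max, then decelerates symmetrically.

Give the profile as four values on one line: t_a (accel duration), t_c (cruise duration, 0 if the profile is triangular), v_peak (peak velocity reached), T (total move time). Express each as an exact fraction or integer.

v_max²/a_max = 26²/2 = 338
351 ≥ 338 so v_max reached
t_a = 26/2 = 13; v_peak = 26
d_cruise = 351 − 338 = 13; t_c = 13/26 = 1/2
T = 2·13 + 1/2 = 53/2

t_a=13 t_c=1/2 v_peak=26 T=53/2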